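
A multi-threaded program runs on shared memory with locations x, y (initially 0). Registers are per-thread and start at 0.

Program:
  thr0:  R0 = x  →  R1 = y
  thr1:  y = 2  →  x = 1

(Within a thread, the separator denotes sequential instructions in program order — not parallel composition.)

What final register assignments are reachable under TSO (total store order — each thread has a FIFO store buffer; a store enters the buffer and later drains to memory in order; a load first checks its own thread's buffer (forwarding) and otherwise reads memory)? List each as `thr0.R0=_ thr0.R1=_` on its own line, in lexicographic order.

thr0.R0=0 thr0.R1=0
thr0.R0=0 thr0.R1=2
thr0.R0=1 thr0.R1=2

outcome vector order: (thr0.R0,thr0.R1)
|TSO outcomes| = 3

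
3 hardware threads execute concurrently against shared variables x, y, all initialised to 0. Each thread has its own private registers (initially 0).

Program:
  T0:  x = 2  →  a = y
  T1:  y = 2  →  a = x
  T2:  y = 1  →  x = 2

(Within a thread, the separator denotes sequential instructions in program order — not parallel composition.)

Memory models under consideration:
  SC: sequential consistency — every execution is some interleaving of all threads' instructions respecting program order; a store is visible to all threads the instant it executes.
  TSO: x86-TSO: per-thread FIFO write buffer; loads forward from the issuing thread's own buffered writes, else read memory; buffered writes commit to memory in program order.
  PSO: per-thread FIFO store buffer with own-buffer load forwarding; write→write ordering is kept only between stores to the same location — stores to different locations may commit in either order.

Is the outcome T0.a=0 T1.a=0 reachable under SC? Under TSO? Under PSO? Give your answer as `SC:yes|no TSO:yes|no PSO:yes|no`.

SC:no TSO:yes PSO:yes

outcome vector order: (T0.a,T1.a)
SC: 5 outcomes — {<0 2>, <1 0>, <1 2>, <2 0>, <2 2>}
TSO: 6 outcomes — {<0 0>, <0 2>, <1 0>, <1 2>, <2 0>, <2 2>}
PSO: 6 outcomes — {<0 0>, <0 2>, <1 0>, <1 2>, <2 0>, <2 2>}
target <0 0> ∈ {TSO,PSO}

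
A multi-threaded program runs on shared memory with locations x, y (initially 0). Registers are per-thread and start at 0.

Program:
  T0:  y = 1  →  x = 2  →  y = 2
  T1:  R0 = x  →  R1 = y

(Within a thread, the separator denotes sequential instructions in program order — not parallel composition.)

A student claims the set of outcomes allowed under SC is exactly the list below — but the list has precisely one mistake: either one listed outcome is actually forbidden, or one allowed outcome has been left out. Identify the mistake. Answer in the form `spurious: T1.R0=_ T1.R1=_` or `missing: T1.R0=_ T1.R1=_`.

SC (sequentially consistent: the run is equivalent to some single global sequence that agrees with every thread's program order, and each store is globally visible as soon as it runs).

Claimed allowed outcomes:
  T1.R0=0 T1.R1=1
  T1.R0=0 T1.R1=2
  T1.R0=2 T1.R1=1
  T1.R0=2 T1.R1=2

missing: T1.R0=0 T1.R1=0

outcome vector order: (T1.R0,T1.R1)
SC: 5 outcomes — {00 01 02 21 22}
SC∖claimed = {00}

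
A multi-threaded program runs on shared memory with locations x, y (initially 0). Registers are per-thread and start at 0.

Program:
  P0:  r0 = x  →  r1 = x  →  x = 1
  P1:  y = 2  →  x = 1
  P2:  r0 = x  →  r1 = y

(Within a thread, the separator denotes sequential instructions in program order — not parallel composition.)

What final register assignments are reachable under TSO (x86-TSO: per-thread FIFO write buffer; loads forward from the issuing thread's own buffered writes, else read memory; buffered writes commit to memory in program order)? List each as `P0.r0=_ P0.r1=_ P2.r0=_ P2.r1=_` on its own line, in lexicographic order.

P0.r0=0 P0.r1=0 P2.r0=0 P2.r1=0
P0.r0=0 P0.r1=0 P2.r0=0 P2.r1=2
P0.r0=0 P0.r1=0 P2.r0=1 P2.r1=0
P0.r0=0 P0.r1=0 P2.r0=1 P2.r1=2
P0.r0=0 P0.r1=1 P2.r0=0 P2.r1=0
P0.r0=0 P0.r1=1 P2.r0=0 P2.r1=2
P0.r0=0 P0.r1=1 P2.r0=1 P2.r1=2
P0.r0=1 P0.r1=1 P2.r0=0 P2.r1=0
P0.r0=1 P0.r1=1 P2.r0=0 P2.r1=2
P0.r0=1 P0.r1=1 P2.r0=1 P2.r1=2

outcome vector order: (P0.r0,P0.r1,P2.r0,P2.r1)
|TSO outcomes| = 10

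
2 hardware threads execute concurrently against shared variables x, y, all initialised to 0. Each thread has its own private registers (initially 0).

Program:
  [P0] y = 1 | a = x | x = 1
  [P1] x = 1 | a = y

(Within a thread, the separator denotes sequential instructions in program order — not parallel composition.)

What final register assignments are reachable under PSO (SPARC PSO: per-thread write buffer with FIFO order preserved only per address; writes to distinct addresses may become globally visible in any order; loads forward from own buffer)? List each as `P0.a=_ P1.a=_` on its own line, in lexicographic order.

P0.a=0 P1.a=0
P0.a=0 P1.a=1
P0.a=1 P1.a=0
P0.a=1 P1.a=1

outcome vector order: (P0.a,P1.a)
|PSO outcomes| = 4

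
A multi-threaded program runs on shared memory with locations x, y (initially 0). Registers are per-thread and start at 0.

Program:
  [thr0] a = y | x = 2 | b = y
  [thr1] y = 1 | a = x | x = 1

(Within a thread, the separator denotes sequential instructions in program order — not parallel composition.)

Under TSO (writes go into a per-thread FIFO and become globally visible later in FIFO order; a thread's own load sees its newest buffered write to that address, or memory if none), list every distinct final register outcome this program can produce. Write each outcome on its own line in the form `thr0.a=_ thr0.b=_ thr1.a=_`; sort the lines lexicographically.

thr0.a=0 thr0.b=0 thr1.a=0
thr0.a=0 thr0.b=0 thr1.a=2
thr0.a=0 thr0.b=1 thr1.a=0
thr0.a=0 thr0.b=1 thr1.a=2
thr0.a=1 thr0.b=1 thr1.a=0
thr0.a=1 thr0.b=1 thr1.a=2

outcome vector order: (thr0.a,thr0.b,thr1.a)
|TSO outcomes| = 6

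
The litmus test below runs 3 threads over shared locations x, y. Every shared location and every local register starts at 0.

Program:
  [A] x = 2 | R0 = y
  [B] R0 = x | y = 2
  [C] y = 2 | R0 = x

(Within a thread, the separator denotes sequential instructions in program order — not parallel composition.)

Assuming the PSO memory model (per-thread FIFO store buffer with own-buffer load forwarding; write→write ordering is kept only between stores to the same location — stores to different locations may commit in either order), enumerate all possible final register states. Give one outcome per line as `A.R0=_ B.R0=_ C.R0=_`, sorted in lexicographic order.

A.R0=0 B.R0=0 C.R0=0
A.R0=0 B.R0=0 C.R0=2
A.R0=0 B.R0=2 C.R0=0
A.R0=0 B.R0=2 C.R0=2
A.R0=2 B.R0=0 C.R0=0
A.R0=2 B.R0=0 C.R0=2
A.R0=2 B.R0=2 C.R0=0
A.R0=2 B.R0=2 C.R0=2

outcome vector order: (A.R0,B.R0,C.R0)
|PSO outcomes| = 8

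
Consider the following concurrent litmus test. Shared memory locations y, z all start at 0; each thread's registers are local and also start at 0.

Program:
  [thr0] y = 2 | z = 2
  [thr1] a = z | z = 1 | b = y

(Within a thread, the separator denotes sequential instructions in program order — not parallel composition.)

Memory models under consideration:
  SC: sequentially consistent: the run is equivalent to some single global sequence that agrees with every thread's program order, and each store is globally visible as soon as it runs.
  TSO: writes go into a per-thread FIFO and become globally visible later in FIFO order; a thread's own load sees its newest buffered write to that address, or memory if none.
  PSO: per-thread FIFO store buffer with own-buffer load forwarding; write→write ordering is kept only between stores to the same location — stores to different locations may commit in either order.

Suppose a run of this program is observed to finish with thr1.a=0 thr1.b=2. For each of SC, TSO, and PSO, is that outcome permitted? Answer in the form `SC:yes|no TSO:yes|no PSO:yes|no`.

outcome vector order: (thr1.a,thr1.b)
SC (3): 00 02 22
TSO (3): 00 02 22
PSO (4): 00 02 20 22
target 02 ∈ {SC,TSO,PSO}

SC:yes TSO:yes PSO:yes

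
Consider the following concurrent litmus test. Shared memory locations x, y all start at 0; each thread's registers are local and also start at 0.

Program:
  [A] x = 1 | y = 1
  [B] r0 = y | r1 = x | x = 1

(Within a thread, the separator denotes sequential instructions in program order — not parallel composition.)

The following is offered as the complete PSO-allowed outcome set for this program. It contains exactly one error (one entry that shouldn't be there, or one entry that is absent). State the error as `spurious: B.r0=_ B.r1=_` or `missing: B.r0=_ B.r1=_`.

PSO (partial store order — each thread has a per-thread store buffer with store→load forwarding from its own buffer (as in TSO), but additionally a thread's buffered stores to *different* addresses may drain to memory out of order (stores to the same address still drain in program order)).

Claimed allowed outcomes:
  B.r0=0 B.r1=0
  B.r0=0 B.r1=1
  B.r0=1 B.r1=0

outcome vector order: (B.r0,B.r1)
under PSO → (0,0), (0,1), (1,0), (1,1)
PSO∖claimed = {(1,1)}

missing: B.r0=1 B.r1=1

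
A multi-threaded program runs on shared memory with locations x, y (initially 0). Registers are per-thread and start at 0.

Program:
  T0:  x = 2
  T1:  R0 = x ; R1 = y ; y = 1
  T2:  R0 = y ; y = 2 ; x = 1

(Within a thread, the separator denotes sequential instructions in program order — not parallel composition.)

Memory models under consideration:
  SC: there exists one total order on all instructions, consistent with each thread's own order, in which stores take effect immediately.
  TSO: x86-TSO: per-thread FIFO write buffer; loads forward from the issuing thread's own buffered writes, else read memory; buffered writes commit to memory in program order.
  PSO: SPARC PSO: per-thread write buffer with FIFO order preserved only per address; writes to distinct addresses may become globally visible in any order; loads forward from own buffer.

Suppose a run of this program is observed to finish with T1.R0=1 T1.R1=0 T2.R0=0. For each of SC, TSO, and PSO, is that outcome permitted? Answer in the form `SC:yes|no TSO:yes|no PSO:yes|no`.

SC:no TSO:no PSO:yes

outcome vector order: (T1.R0,T1.R1,T2.R0)
[SC] allowed = {<0 0 0>, <0 0 1>, <0 2 0>, <1 2 0>, <2 0 0>, <2 0 1>, <2 2 0>}
[TSO] allowed = {<0 0 0>, <0 0 1>, <0 2 0>, <1 2 0>, <2 0 0>, <2 0 1>, <2 2 0>}
[PSO] allowed = {<0 0 0>, <0 0 1>, <0 2 0>, <1 0 0>, <1 2 0>, <2 0 0>, <2 0 1>, <2 2 0>}
target <1 0 0> ∈ {PSO}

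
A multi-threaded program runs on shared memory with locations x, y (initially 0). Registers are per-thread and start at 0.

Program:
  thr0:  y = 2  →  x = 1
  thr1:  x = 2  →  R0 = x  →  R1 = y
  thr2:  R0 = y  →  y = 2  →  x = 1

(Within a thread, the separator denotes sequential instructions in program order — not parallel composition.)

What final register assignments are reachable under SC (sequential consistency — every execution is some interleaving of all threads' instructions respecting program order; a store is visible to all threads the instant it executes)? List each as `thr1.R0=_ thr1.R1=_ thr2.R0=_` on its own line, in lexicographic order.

outcome vector order: (thr1.R0,thr1.R1,thr2.R0)
|SC outcomes| = 6

thr1.R0=1 thr1.R1=2 thr2.R0=0
thr1.R0=1 thr1.R1=2 thr2.R0=2
thr1.R0=2 thr1.R1=0 thr2.R0=0
thr1.R0=2 thr1.R1=0 thr2.R0=2
thr1.R0=2 thr1.R1=2 thr2.R0=0
thr1.R0=2 thr1.R1=2 thr2.R0=2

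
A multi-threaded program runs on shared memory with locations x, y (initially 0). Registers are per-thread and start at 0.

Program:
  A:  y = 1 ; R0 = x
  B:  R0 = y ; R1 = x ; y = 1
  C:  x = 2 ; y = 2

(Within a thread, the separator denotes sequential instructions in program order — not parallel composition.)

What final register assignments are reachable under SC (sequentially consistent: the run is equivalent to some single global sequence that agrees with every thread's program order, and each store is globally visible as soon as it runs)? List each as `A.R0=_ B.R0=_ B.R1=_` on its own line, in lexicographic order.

outcome vector order: (A.R0,B.R0,B.R1)
|SC outcomes| = 10

A.R0=0 B.R0=0 B.R1=0
A.R0=0 B.R0=0 B.R1=2
A.R0=0 B.R0=1 B.R1=0
A.R0=0 B.R0=1 B.R1=2
A.R0=0 B.R0=2 B.R1=2
A.R0=2 B.R0=0 B.R1=0
A.R0=2 B.R0=0 B.R1=2
A.R0=2 B.R0=1 B.R1=0
A.R0=2 B.R0=1 B.R1=2
A.R0=2 B.R0=2 B.R1=2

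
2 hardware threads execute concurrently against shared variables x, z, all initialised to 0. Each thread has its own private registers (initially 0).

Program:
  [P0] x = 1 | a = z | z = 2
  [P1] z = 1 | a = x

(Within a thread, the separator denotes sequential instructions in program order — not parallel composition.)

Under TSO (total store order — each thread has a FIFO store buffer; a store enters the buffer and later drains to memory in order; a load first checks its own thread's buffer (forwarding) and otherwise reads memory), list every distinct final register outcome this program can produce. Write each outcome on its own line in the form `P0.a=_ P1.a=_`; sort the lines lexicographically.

outcome vector order: (P0.a,P1.a)
|TSO outcomes| = 4

P0.a=0 P1.a=0
P0.a=0 P1.a=1
P0.a=1 P1.a=0
P0.a=1 P1.a=1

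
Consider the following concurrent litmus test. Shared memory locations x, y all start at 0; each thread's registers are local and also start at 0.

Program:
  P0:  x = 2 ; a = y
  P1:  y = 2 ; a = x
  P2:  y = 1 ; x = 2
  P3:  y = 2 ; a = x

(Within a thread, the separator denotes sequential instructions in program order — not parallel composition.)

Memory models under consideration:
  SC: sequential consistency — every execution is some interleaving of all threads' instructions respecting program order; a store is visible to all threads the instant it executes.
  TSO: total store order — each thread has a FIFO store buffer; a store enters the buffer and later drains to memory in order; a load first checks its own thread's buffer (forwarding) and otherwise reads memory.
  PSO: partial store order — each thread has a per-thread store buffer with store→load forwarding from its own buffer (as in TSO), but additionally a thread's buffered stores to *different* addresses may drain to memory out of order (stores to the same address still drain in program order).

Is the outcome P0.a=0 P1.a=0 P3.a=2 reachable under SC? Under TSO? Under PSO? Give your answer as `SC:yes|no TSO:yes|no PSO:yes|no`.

outcome vector order: (P0.a,P1.a,P3.a)
under SC → (0,2,2); (1,0,0); (1,0,2); (1,2,0); (1,2,2); (2,0,0); (2,0,2); (2,2,0); (2,2,2)
under TSO → (0,0,0); (0,0,2); (0,2,0); (0,2,2); (1,0,0); (1,0,2); (1,2,0); (1,2,2); (2,0,0); (2,0,2); (2,2,0); (2,2,2)
under PSO → (0,0,0); (0,0,2); (0,2,0); (0,2,2); (1,0,0); (1,0,2); (1,2,0); (1,2,2); (2,0,0); (2,0,2); (2,2,0); (2,2,2)
target (0,0,2) ∈ {TSO,PSO}

SC:no TSO:yes PSO:yes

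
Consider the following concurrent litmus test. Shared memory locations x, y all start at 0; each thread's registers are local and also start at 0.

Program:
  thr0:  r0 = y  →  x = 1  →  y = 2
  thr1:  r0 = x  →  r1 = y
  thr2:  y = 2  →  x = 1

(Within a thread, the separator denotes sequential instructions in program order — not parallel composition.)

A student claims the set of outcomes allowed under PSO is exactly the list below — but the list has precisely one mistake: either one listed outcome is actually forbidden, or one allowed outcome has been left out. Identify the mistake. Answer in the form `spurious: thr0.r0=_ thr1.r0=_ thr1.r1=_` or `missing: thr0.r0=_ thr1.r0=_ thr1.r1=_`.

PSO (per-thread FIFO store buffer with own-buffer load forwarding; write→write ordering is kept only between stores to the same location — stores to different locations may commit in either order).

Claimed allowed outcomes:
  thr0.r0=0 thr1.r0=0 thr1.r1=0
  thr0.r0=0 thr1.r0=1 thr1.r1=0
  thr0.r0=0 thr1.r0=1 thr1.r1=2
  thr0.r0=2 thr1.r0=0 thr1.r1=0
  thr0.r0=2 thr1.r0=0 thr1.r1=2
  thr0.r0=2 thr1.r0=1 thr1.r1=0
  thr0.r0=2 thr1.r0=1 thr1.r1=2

missing: thr0.r0=0 thr1.r0=0 thr1.r1=2

outcome vector order: (thr0.r0,thr1.r0,thr1.r1)
[PSO] allowed = {0/0/0 0/0/2 0/1/0 0/1/2 2/0/0 2/0/2 2/1/0 2/1/2}
PSO∖claimed = {0/0/2}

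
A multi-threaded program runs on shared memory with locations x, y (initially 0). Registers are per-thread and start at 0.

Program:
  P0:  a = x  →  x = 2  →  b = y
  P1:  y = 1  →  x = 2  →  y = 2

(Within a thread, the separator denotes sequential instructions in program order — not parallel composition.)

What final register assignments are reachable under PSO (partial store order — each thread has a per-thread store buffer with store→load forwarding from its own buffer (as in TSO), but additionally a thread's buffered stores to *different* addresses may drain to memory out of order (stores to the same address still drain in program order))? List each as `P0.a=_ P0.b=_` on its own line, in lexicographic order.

outcome vector order: (P0.a,P0.b)
|PSO outcomes| = 6

P0.a=0 P0.b=0
P0.a=0 P0.b=1
P0.a=0 P0.b=2
P0.a=2 P0.b=0
P0.a=2 P0.b=1
P0.a=2 P0.b=2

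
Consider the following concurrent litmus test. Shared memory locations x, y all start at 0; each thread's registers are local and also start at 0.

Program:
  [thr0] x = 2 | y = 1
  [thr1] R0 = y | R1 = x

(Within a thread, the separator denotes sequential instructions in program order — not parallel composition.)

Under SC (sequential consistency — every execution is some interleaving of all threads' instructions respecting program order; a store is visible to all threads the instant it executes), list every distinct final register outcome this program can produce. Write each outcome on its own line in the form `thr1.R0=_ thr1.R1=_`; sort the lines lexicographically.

thr1.R0=0 thr1.R1=0
thr1.R0=0 thr1.R1=2
thr1.R0=1 thr1.R1=2

outcome vector order: (thr1.R0,thr1.R1)
|SC outcomes| = 3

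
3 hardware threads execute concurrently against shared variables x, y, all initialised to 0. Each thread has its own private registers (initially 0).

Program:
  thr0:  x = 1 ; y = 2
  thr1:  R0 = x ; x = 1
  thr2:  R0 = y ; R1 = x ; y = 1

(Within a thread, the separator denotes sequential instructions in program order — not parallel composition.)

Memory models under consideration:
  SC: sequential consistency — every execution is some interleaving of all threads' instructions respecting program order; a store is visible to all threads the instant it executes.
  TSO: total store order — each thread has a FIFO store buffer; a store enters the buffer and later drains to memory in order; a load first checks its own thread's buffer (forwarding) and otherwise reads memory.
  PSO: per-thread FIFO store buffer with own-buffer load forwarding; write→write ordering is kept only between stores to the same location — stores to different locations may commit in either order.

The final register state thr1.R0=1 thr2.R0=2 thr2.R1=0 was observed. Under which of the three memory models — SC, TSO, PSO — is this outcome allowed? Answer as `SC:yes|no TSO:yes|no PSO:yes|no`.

outcome vector order: (thr1.R0,thr2.R0,thr2.R1)
[SC] allowed = {0/0/0, 0/0/1, 0/2/1, 1/0/0, 1/0/1, 1/2/1}
[TSO] allowed = {0/0/0, 0/0/1, 0/2/1, 1/0/0, 1/0/1, 1/2/1}
[PSO] allowed = {0/0/0, 0/0/1, 0/2/0, 0/2/1, 1/0/0, 1/0/1, 1/2/0, 1/2/1}
target 1/2/0 ∈ {PSO}

SC:no TSO:no PSO:yes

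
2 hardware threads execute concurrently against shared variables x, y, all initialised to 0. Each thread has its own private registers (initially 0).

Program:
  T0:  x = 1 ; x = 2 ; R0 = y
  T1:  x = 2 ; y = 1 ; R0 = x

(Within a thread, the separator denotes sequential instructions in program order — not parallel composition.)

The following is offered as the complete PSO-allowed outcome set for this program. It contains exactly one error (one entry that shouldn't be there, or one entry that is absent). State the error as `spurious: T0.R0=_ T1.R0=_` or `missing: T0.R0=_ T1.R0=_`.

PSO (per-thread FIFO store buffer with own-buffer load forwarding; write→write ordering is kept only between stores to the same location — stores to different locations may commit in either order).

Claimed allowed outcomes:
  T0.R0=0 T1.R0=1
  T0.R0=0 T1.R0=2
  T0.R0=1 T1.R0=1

missing: T0.R0=1 T1.R0=2

outcome vector order: (T0.R0,T1.R0)
PSO: 4 outcomes — {01, 02, 11, 12}
PSO∖claimed = {12}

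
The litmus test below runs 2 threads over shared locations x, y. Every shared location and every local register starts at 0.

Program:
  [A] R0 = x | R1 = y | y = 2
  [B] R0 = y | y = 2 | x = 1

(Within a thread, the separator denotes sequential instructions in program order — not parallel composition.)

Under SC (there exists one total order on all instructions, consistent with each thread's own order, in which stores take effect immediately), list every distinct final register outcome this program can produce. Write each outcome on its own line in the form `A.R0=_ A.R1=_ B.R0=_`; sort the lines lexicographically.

A.R0=0 A.R1=0 B.R0=0
A.R0=0 A.R1=0 B.R0=2
A.R0=0 A.R1=2 B.R0=0
A.R0=1 A.R1=2 B.R0=0

outcome vector order: (A.R0,A.R1,B.R0)
|SC outcomes| = 4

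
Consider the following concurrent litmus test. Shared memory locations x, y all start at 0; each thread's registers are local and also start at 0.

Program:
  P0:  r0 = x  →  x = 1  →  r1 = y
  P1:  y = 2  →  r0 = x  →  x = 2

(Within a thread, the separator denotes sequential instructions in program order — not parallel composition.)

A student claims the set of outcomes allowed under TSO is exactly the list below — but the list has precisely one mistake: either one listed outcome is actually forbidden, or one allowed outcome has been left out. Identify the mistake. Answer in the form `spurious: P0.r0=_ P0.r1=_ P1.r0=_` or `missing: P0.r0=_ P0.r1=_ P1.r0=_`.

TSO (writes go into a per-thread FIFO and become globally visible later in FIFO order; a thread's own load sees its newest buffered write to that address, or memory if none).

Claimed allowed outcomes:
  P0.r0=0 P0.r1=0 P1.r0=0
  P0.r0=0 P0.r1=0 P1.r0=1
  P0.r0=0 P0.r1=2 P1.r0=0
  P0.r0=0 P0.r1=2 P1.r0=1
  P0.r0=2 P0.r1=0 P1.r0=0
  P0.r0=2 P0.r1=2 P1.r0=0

spurious: P0.r0=2 P0.r1=0 P1.r0=0

outcome vector order: (P0.r0,P0.r1,P1.r0)
[TSO] allowed = {<0 0 0> <0 0 1> <0 2 0> <0 2 1> <2 2 0>}
claimed∖TSO = {<2 0 0>}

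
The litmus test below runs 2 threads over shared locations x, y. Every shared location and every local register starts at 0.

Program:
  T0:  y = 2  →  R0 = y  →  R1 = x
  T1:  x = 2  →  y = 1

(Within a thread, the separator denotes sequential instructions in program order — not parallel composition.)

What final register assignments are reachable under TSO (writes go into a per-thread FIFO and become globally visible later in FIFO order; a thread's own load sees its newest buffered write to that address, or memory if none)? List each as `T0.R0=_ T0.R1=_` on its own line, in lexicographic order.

outcome vector order: (T0.R0,T0.R1)
|TSO outcomes| = 3

T0.R0=1 T0.R1=2
T0.R0=2 T0.R1=0
T0.R0=2 T0.R1=2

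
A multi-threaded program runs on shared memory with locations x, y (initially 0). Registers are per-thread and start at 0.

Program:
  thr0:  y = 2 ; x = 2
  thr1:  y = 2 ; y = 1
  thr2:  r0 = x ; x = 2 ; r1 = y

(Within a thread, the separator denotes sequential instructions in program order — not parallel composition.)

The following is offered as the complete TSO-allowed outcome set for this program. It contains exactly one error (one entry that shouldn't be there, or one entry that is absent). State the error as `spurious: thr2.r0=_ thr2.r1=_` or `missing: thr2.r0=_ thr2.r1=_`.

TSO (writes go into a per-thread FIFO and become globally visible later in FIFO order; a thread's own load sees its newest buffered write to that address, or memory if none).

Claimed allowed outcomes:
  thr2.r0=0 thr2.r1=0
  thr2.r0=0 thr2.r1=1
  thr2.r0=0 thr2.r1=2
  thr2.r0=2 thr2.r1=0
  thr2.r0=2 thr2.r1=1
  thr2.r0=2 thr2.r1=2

outcome vector order: (thr2.r0,thr2.r1)
[TSO] allowed = {(0,0); (0,1); (0,2); (2,1); (2,2)}
claimed∖TSO = {(2,0)}

spurious: thr2.r0=2 thr2.r1=0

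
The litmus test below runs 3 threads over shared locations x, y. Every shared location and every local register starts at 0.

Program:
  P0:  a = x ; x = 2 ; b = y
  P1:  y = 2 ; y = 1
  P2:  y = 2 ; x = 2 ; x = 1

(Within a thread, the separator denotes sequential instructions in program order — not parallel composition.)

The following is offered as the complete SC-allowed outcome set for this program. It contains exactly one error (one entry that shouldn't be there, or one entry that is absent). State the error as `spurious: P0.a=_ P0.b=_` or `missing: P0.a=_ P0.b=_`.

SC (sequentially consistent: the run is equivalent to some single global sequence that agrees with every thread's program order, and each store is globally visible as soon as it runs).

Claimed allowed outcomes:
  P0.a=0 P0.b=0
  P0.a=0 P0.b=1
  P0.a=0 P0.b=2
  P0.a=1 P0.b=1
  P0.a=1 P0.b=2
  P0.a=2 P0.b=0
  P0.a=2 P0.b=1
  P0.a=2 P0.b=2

outcome vector order: (P0.a,P0.b)
SC (7): 00, 01, 02, 11, 12, 21, 22
claimed∖SC = {20}

spurious: P0.a=2 P0.b=0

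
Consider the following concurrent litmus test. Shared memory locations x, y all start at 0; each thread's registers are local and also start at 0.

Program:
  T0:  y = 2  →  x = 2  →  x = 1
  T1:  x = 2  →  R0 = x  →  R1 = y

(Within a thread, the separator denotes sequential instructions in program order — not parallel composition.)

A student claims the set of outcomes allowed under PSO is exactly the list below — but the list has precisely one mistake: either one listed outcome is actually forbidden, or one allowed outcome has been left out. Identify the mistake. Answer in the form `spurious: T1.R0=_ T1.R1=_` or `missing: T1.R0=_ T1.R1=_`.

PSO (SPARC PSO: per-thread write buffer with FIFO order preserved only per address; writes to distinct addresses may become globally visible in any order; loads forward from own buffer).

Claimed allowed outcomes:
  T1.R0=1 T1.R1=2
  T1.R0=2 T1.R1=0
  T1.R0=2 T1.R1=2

missing: T1.R0=1 T1.R1=0

outcome vector order: (T1.R0,T1.R1)
PSO (4): 1/0, 1/2, 2/0, 2/2
PSO∖claimed = {1/0}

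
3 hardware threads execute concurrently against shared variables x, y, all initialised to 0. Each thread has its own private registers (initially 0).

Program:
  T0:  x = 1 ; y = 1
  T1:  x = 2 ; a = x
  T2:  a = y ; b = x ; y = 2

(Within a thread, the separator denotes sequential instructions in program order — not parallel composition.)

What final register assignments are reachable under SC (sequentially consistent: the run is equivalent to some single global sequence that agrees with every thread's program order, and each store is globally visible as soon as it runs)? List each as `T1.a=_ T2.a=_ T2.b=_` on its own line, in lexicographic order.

T1.a=1 T2.a=0 T2.b=0
T1.a=1 T2.a=0 T2.b=1
T1.a=1 T2.a=0 T2.b=2
T1.a=1 T2.a=1 T2.b=1
T1.a=2 T2.a=0 T2.b=0
T1.a=2 T2.a=0 T2.b=1
T1.a=2 T2.a=0 T2.b=2
T1.a=2 T2.a=1 T2.b=1
T1.a=2 T2.a=1 T2.b=2

outcome vector order: (T1.a,T2.a,T2.b)
|SC outcomes| = 9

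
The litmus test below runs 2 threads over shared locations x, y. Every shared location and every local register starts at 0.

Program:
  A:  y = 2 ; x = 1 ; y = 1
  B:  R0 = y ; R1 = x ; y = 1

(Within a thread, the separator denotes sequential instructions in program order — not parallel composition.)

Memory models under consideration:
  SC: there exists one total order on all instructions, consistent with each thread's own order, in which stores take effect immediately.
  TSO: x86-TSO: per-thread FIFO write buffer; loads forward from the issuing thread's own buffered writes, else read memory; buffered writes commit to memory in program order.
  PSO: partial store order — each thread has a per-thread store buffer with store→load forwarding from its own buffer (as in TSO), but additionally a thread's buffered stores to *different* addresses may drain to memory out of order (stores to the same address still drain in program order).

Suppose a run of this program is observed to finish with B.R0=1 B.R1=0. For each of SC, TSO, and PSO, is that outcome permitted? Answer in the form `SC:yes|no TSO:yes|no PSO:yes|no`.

SC:no TSO:no PSO:yes

outcome vector order: (B.R0,B.R1)
SC: 5 outcomes — {<0 0>; <0 1>; <1 1>; <2 0>; <2 1>}
TSO: 5 outcomes — {<0 0>; <0 1>; <1 1>; <2 0>; <2 1>}
PSO: 6 outcomes — {<0 0>; <0 1>; <1 0>; <1 1>; <2 0>; <2 1>}
target <1 0> ∈ {PSO}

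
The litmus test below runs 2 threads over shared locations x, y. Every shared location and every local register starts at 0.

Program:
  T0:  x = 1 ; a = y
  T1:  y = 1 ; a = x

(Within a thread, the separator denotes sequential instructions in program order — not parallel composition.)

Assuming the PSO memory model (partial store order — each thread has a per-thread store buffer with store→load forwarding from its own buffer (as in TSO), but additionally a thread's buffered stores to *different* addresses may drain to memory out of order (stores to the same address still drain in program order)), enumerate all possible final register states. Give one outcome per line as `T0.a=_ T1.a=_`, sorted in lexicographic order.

outcome vector order: (T0.a,T1.a)
|PSO outcomes| = 4

T0.a=0 T1.a=0
T0.a=0 T1.a=1
T0.a=1 T1.a=0
T0.a=1 T1.a=1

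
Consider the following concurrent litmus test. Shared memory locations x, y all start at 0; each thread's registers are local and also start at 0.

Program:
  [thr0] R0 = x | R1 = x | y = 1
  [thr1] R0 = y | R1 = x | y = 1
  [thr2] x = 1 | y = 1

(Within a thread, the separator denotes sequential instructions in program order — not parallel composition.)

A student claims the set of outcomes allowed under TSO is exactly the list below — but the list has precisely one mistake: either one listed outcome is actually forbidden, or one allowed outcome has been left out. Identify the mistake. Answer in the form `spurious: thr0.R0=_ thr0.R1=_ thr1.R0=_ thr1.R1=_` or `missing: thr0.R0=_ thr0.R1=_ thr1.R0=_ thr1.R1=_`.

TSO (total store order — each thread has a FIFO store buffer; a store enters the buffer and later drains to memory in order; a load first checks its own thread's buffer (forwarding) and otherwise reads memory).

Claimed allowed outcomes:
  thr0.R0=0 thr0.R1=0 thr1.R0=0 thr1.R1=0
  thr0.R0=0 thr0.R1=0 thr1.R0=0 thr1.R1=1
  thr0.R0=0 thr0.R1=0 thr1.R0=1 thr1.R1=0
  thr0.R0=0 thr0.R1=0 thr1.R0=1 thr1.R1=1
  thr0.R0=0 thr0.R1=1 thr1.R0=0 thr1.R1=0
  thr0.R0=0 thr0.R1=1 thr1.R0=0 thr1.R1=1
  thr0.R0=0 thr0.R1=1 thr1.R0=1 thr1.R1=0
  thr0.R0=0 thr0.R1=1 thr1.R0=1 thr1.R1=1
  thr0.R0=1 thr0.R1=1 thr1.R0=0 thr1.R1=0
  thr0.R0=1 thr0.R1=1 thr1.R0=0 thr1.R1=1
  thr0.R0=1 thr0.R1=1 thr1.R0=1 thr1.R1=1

spurious: thr0.R0=0 thr0.R1=1 thr1.R0=1 thr1.R1=0

outcome vector order: (thr0.R0,thr0.R1,thr1.R0,thr1.R1)
TSO: 10 outcomes — {<0 0 0 0>; <0 0 0 1>; <0 0 1 0>; <0 0 1 1>; <0 1 0 0>; <0 1 0 1>; <0 1 1 1>; <1 1 0 0>; <1 1 0 1>; <1 1 1 1>}
claimed∖TSO = {<0 1 1 0>}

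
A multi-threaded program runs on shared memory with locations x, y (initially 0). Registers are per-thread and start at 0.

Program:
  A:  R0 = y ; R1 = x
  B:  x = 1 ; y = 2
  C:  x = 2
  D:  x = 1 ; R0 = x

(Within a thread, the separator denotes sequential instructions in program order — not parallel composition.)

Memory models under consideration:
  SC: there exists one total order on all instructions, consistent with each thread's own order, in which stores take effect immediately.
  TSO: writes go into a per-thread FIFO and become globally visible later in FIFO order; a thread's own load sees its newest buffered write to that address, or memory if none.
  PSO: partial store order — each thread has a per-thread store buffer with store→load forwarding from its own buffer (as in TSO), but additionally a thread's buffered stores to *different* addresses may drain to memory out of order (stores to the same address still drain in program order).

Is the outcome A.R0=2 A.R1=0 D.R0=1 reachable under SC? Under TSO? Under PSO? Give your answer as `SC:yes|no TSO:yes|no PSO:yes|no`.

outcome vector order: (A.R0,A.R1,D.R0)
under SC → <0 0 1>, <0 0 2>, <0 1 1>, <0 1 2>, <0 2 1>, <0 2 2>, <2 1 1>, <2 1 2>, <2 2 1>, <2 2 2>
under TSO → <0 0 1>, <0 0 2>, <0 1 1>, <0 1 2>, <0 2 1>, <0 2 2>, <2 1 1>, <2 1 2>, <2 2 1>, <2 2 2>
under PSO → <0 0 1>, <0 0 2>, <0 1 1>, <0 1 2>, <0 2 1>, <0 2 2>, <2 0 1>, <2 0 2>, <2 1 1>, <2 1 2>, <2 2 1>, <2 2 2>
target <2 0 1> ∈ {PSO}

SC:no TSO:no PSO:yes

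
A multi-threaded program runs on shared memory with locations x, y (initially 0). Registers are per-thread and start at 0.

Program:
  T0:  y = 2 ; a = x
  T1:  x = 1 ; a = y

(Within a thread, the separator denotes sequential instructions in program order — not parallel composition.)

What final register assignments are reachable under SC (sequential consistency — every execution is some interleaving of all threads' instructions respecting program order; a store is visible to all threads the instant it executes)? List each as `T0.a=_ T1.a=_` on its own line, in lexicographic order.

T0.a=0 T1.a=2
T0.a=1 T1.a=0
T0.a=1 T1.a=2

outcome vector order: (T0.a,T1.a)
|SC outcomes| = 3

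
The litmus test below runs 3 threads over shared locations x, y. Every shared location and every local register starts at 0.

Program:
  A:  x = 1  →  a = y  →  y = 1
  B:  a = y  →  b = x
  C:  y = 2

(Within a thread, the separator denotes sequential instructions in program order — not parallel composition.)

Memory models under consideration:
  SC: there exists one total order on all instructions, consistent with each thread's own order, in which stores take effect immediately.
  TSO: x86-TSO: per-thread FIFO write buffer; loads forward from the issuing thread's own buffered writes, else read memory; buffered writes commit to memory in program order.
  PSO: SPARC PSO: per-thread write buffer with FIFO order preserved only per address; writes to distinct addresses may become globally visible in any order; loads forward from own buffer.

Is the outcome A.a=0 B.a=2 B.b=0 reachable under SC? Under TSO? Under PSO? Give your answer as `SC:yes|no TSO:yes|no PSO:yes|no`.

SC:no TSO:yes PSO:yes

outcome vector order: (A.a,B.a,B.b)
SC: 9 outcomes — {<0 0 0>; <0 0 1>; <0 1 1>; <0 2 1>; <2 0 0>; <2 0 1>; <2 1 1>; <2 2 0>; <2 2 1>}
TSO: 10 outcomes — {<0 0 0>; <0 0 1>; <0 1 1>; <0 2 0>; <0 2 1>; <2 0 0>; <2 0 1>; <2 1 1>; <2 2 0>; <2 2 1>}
PSO: 12 outcomes — {<0 0 0>; <0 0 1>; <0 1 0>; <0 1 1>; <0 2 0>; <0 2 1>; <2 0 0>; <2 0 1>; <2 1 0>; <2 1 1>; <2 2 0>; <2 2 1>}
target <0 2 0> ∈ {TSO,PSO}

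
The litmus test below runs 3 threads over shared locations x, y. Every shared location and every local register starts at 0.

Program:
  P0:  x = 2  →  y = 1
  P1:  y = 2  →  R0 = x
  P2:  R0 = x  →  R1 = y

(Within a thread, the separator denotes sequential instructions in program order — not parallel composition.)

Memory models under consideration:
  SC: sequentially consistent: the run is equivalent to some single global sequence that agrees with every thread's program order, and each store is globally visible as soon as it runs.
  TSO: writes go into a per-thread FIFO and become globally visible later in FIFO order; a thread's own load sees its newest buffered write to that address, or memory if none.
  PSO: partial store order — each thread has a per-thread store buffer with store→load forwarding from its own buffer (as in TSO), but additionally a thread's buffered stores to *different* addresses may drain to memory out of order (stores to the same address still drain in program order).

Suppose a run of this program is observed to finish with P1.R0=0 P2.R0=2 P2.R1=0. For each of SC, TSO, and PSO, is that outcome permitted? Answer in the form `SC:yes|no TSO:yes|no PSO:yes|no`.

SC:no TSO:yes PSO:yes

outcome vector order: (P1.R0,P2.R0,P2.R1)
SC (11): <0 0 0>, <0 0 1>, <0 0 2>, <0 2 1>, <0 2 2>, <2 0 0>, <2 0 1>, <2 0 2>, <2 2 0>, <2 2 1>, <2 2 2>
TSO (12): <0 0 0>, <0 0 1>, <0 0 2>, <0 2 0>, <0 2 1>, <0 2 2>, <2 0 0>, <2 0 1>, <2 0 2>, <2 2 0>, <2 2 1>, <2 2 2>
PSO (12): <0 0 0>, <0 0 1>, <0 0 2>, <0 2 0>, <0 2 1>, <0 2 2>, <2 0 0>, <2 0 1>, <2 0 2>, <2 2 0>, <2 2 1>, <2 2 2>
target <0 2 0> ∈ {TSO,PSO}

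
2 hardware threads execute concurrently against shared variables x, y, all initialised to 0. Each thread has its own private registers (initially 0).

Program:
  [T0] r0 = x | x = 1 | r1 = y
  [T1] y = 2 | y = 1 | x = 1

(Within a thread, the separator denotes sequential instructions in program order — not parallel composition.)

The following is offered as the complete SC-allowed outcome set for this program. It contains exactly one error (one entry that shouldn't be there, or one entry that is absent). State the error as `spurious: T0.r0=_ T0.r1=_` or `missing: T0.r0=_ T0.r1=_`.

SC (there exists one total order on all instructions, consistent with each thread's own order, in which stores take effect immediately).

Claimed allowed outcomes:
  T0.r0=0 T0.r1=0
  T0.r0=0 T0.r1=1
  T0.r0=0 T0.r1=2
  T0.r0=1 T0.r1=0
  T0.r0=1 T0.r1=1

outcome vector order: (T0.r0,T0.r1)
under SC → <0 0> <0 1> <0 2> <1 1>
claimed∖SC = {<1 0>}

spurious: T0.r0=1 T0.r1=0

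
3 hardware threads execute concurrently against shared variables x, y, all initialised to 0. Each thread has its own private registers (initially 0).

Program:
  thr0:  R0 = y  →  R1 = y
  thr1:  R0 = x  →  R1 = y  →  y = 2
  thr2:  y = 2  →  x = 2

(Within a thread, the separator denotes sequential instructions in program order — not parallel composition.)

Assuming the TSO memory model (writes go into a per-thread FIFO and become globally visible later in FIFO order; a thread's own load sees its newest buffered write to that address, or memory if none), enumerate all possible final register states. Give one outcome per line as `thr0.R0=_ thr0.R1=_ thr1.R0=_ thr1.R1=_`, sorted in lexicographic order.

outcome vector order: (thr0.R0,thr0.R1,thr1.R0,thr1.R1)
|TSO outcomes| = 9

thr0.R0=0 thr0.R1=0 thr1.R0=0 thr1.R1=0
thr0.R0=0 thr0.R1=0 thr1.R0=0 thr1.R1=2
thr0.R0=0 thr0.R1=0 thr1.R0=2 thr1.R1=2
thr0.R0=0 thr0.R1=2 thr1.R0=0 thr1.R1=0
thr0.R0=0 thr0.R1=2 thr1.R0=0 thr1.R1=2
thr0.R0=0 thr0.R1=2 thr1.R0=2 thr1.R1=2
thr0.R0=2 thr0.R1=2 thr1.R0=0 thr1.R1=0
thr0.R0=2 thr0.R1=2 thr1.R0=0 thr1.R1=2
thr0.R0=2 thr0.R1=2 thr1.R0=2 thr1.R1=2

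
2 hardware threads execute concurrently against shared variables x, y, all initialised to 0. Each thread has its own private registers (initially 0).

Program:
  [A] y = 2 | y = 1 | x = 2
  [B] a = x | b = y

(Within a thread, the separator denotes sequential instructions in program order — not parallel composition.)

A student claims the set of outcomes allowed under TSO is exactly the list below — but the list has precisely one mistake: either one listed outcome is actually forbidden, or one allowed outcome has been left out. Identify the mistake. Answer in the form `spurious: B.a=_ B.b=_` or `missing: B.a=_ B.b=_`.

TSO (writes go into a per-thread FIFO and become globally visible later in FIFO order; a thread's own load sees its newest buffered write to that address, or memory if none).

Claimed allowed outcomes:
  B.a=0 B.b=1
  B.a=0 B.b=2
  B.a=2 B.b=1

missing: B.a=0 B.b=0

outcome vector order: (B.a,B.b)
TSO (4): 0/0 0/1 0/2 2/1
TSO∖claimed = {0/0}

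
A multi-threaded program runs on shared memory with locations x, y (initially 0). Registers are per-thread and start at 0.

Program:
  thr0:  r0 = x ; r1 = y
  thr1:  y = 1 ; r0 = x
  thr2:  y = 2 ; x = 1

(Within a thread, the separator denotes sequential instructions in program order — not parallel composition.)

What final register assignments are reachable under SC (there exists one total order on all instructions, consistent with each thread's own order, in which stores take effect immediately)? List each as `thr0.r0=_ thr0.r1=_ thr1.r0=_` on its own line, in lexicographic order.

thr0.r0=0 thr0.r1=0 thr1.r0=0
thr0.r0=0 thr0.r1=0 thr1.r0=1
thr0.r0=0 thr0.r1=1 thr1.r0=0
thr0.r0=0 thr0.r1=1 thr1.r0=1
thr0.r0=0 thr0.r1=2 thr1.r0=0
thr0.r0=0 thr0.r1=2 thr1.r0=1
thr0.r0=1 thr0.r1=1 thr1.r0=0
thr0.r0=1 thr0.r1=1 thr1.r0=1
thr0.r0=1 thr0.r1=2 thr1.r0=0
thr0.r0=1 thr0.r1=2 thr1.r0=1

outcome vector order: (thr0.r0,thr0.r1,thr1.r0)
|SC outcomes| = 10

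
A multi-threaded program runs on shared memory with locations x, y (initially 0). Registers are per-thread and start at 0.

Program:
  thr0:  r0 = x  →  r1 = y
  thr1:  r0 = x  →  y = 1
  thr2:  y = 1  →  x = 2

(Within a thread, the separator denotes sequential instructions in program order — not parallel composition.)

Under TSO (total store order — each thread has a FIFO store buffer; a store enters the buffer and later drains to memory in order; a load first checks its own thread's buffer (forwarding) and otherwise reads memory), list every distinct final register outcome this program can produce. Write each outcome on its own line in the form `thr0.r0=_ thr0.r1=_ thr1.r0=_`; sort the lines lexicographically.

outcome vector order: (thr0.r0,thr0.r1,thr1.r0)
|TSO outcomes| = 6

thr0.r0=0 thr0.r1=0 thr1.r0=0
thr0.r0=0 thr0.r1=0 thr1.r0=2
thr0.r0=0 thr0.r1=1 thr1.r0=0
thr0.r0=0 thr0.r1=1 thr1.r0=2
thr0.r0=2 thr0.r1=1 thr1.r0=0
thr0.r0=2 thr0.r1=1 thr1.r0=2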